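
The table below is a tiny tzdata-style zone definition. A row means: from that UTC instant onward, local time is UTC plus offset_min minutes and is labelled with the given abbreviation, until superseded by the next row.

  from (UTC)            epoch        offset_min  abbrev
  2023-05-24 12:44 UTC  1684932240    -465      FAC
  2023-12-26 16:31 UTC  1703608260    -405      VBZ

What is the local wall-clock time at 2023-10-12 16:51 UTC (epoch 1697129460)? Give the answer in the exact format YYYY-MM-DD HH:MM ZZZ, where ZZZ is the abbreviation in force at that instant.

2023-10-12 09:06 FAC

Query: 2023-10-12 16:51 UTC
Rule 1/2 (FAC, -07:45): 2023-05-24 12:44 UTC ≤ query < 2023-12-26 16:31 UTC
16·60 + 51 - 465 = 546 min
546 = 0·1440 + 546; 546 = 9·60 + 6 → 09:06, same day
→ 2023-10-12 09:06 FAC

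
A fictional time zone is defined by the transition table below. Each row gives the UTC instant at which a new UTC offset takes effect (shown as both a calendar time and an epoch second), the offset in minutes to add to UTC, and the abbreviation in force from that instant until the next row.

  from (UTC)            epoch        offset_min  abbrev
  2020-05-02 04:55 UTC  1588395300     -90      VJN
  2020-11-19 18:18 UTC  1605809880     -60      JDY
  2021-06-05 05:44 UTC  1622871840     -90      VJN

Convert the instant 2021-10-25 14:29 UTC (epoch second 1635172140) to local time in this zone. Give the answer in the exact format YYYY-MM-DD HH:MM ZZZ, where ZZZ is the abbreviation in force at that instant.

Query: 2021-10-25 14:29 UTC
Rule 3/3 (VJN, -01:30): 2021-06-05 05:44 UTC ≤ query < +∞
14·60 + 29 - 90 = 779 min
779 = 0·1440 + 779; 779 = 12·60 + 59 → 12:59, same day
→ 2021-10-25 12:59 VJN

2021-10-25 12:59 VJN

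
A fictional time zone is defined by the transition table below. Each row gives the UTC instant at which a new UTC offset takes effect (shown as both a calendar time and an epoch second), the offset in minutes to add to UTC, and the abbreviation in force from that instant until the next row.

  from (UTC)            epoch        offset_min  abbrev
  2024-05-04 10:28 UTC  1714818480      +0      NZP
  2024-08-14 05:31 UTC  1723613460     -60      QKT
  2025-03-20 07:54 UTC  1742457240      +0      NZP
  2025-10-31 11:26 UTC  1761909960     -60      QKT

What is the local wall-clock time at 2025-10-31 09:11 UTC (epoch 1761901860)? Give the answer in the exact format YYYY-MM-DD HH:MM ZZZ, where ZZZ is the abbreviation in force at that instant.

2025-10-31 09:11 NZP

Query: 2025-10-31 09:11 UTC
Rule 3/4 (NZP, +00:00): 2025-03-20 07:54 UTC ≤ query < 2025-10-31 11:26 UTC
9·60 + 11 + 0 = 551 min
551 = 0·1440 + 551; 551 = 9·60 + 11 → 09:11, same day
→ 2025-10-31 09:11 NZP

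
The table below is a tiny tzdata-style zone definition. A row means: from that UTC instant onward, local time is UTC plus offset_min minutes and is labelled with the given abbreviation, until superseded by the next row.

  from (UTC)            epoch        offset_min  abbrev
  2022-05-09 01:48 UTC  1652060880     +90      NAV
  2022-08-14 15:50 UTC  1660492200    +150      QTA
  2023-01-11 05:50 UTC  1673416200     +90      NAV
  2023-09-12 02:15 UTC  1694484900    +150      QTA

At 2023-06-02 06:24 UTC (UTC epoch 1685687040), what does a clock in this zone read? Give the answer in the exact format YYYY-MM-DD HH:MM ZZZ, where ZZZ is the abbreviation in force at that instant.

2023-06-02 07:54 NAV

Query: 2023-06-02 06:24 UTC
Rule 3/4 (NAV, +01:30): 2023-01-11 05:50 UTC ≤ query < 2023-09-12 02:15 UTC
6·60 + 24 + 90 = 474 min
474 = 0·1440 + 474; 474 = 7·60 + 54 → 07:54, same day
→ 2023-06-02 07:54 NAV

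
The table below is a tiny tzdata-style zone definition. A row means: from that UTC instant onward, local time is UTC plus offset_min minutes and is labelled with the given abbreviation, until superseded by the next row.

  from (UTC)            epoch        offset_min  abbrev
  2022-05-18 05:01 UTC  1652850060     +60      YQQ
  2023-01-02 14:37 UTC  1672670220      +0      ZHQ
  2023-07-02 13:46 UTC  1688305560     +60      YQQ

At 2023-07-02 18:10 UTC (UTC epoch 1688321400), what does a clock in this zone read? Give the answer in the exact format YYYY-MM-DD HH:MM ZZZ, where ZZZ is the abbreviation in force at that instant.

Query: 2023-07-02 18:10 UTC
Rule 3/3 (YQQ, +01:00): 2023-07-02 13:46 UTC ≤ query < +∞
18·60 + 10 + 60 = 1150 min
1150 = 0·1440 + 1150; 1150 = 19·60 + 10 → 19:10, same day
→ 2023-07-02 19:10 YQQ

2023-07-02 19:10 YQQ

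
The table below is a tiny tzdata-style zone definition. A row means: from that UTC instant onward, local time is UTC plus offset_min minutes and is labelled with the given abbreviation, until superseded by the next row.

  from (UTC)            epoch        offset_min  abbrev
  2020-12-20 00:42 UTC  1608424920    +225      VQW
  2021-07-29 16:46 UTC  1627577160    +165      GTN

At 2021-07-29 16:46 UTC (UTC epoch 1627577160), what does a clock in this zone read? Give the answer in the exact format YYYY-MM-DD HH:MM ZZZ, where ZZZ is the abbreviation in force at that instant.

2021-07-29 19:31 GTN

Query: 2021-07-29 16:46 UTC
Rule 2/2 (GTN, +02:45): 2021-07-29 16:46 UTC ≤ query < +∞
16·60 + 46 + 165 = 1171 min
1171 = 0·1440 + 1171; 1171 = 19·60 + 31 → 19:31, same day
→ 2021-07-29 19:31 GTN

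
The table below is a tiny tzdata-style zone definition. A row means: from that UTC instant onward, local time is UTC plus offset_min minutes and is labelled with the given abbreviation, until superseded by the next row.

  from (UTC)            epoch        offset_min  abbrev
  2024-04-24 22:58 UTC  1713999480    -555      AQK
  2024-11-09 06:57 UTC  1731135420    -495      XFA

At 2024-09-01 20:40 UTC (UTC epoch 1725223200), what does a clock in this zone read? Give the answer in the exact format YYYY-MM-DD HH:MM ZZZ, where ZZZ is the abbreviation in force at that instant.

Query: 2024-09-01 20:40 UTC
Rule 1/2 (AQK, -09:15): 2024-04-24 22:58 UTC ≤ query < 2024-11-09 06:57 UTC
20·60 + 40 - 555 = 685 min
685 = 0·1440 + 685; 685 = 11·60 + 25 → 11:25, same day
→ 2024-09-01 11:25 AQK

2024-09-01 11:25 AQK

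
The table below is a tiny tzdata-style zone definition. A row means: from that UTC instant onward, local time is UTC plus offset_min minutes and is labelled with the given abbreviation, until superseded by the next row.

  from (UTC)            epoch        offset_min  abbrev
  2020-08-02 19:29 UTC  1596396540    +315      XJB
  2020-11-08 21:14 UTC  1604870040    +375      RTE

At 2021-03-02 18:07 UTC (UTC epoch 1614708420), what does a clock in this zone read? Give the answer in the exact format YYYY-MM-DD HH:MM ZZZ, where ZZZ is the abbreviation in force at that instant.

Query: 2021-03-02 18:07 UTC
Rule 2/2 (RTE, +06:15): 2020-11-08 21:14 UTC ≤ query < +∞
18·60 + 7 + 375 = 1462 min
1462 = 1·1440 + 22; 22 = 0·60 + 22 → 00:22, 2021-03-02 + 1 day = 2021-03-03
→ 2021-03-03 00:22 RTE

2021-03-03 00:22 RTE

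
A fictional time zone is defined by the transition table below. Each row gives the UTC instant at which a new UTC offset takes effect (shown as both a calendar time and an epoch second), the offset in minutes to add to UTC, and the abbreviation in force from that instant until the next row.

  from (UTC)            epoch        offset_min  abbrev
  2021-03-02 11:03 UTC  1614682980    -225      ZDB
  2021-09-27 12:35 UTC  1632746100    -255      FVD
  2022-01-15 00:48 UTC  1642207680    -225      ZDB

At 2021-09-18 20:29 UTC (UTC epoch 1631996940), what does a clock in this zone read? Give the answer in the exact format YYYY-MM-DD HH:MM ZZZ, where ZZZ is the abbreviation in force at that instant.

Query: 2021-09-18 20:29 UTC
Rule 1/3 (ZDB, -03:45): 2021-03-02 11:03 UTC ≤ query < 2021-09-27 12:35 UTC
20·60 + 29 - 225 = 1004 min
1004 = 0·1440 + 1004; 1004 = 16·60 + 44 → 16:44, same day
→ 2021-09-18 16:44 ZDB

2021-09-18 16:44 ZDB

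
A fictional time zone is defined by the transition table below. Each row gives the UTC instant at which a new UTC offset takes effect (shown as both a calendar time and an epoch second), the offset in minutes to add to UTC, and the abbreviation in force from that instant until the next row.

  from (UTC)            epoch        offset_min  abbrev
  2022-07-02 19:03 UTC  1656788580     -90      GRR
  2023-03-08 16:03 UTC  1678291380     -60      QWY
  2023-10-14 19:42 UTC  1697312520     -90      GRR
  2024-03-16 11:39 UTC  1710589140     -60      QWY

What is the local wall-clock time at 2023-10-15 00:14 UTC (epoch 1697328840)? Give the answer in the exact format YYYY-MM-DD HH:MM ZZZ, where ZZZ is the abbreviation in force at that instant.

Query: 2023-10-15 00:14 UTC
Rule 3/4 (GRR, -01:30): 2023-10-14 19:42 UTC ≤ query < 2024-03-16 11:39 UTC
0·60 + 14 - 90 = -76 min
-76 = -1·1440 + 1364; 1364 = 22·60 + 44 → 22:44, 2023-10-15 - 1 day = 2023-10-14
→ 2023-10-14 22:44 GRR

2023-10-14 22:44 GRR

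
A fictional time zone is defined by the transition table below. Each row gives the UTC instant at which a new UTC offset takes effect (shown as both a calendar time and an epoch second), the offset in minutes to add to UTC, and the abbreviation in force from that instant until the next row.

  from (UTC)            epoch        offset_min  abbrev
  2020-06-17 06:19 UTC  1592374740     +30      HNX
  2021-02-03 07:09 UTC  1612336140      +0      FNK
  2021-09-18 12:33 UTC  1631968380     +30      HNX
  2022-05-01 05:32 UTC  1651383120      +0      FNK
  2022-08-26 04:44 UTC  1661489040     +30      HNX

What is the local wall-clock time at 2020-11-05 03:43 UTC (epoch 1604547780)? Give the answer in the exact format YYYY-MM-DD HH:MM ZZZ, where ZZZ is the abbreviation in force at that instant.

Query: 2020-11-05 03:43 UTC
Rule 1/5 (HNX, +00:30): 2020-06-17 06:19 UTC ≤ query < 2021-02-03 07:09 UTC
3·60 + 43 + 30 = 253 min
253 = 0·1440 + 253; 253 = 4·60 + 13 → 04:13, same day
→ 2020-11-05 04:13 HNX

2020-11-05 04:13 HNX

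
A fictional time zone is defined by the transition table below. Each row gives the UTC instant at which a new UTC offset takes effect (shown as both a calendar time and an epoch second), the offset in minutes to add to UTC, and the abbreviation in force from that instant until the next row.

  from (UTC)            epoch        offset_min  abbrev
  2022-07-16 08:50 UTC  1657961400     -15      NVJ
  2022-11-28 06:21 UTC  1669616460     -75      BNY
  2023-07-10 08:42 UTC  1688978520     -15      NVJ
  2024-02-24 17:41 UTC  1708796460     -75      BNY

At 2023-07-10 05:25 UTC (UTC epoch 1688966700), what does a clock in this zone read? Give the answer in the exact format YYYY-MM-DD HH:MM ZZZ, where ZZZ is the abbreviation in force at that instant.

2023-07-10 04:10 BNY

Query: 2023-07-10 05:25 UTC
Rule 2/4 (BNY, -01:15): 2022-11-28 06:21 UTC ≤ query < 2023-07-10 08:42 UTC
5·60 + 25 - 75 = 250 min
250 = 0·1440 + 250; 250 = 4·60 + 10 → 04:10, same day
→ 2023-07-10 04:10 BNY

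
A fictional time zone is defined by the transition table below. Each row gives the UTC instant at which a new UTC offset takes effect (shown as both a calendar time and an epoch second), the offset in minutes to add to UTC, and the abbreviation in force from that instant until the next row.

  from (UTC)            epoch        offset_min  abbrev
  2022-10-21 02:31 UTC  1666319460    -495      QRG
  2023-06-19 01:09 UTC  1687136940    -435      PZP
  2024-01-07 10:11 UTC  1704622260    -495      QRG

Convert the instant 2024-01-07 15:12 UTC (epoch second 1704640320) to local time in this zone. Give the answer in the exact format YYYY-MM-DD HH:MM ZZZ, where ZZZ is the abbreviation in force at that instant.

Query: 2024-01-07 15:12 UTC
Rule 3/3 (QRG, -08:15): 2024-01-07 10:11 UTC ≤ query < +∞
15·60 + 12 - 495 = 417 min
417 = 0·1440 + 417; 417 = 6·60 + 57 → 06:57, same day
→ 2024-01-07 06:57 QRG

2024-01-07 06:57 QRG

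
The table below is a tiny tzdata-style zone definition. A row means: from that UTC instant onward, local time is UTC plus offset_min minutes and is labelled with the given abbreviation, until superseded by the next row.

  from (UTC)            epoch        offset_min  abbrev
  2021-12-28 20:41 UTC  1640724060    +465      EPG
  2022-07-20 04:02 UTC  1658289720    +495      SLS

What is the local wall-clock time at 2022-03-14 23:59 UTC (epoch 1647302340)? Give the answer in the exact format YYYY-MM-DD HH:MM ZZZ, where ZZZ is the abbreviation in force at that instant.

2022-03-15 07:44 EPG

Query: 2022-03-14 23:59 UTC
Rule 1/2 (EPG, +07:45): 2021-12-28 20:41 UTC ≤ query < 2022-07-20 04:02 UTC
23·60 + 59 + 465 = 1904 min
1904 = 1·1440 + 464; 464 = 7·60 + 44 → 07:44, 2022-03-14 + 1 day = 2022-03-15
→ 2022-03-15 07:44 EPG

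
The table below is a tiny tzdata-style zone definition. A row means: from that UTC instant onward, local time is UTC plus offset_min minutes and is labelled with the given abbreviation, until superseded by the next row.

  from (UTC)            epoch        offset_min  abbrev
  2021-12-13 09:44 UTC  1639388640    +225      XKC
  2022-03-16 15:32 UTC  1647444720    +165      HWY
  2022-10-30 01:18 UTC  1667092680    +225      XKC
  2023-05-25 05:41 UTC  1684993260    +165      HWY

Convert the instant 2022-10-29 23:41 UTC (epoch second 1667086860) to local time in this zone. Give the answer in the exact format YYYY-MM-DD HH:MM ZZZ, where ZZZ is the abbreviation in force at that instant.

2022-10-30 02:26 HWY

Query: 2022-10-29 23:41 UTC
Rule 2/4 (HWY, +02:45): 2022-03-16 15:32 UTC ≤ query < 2022-10-30 01:18 UTC
23·60 + 41 + 165 = 1586 min
1586 = 1·1440 + 146; 146 = 2·60 + 26 → 02:26, 2022-10-29 + 1 day = 2022-10-30
→ 2022-10-30 02:26 HWY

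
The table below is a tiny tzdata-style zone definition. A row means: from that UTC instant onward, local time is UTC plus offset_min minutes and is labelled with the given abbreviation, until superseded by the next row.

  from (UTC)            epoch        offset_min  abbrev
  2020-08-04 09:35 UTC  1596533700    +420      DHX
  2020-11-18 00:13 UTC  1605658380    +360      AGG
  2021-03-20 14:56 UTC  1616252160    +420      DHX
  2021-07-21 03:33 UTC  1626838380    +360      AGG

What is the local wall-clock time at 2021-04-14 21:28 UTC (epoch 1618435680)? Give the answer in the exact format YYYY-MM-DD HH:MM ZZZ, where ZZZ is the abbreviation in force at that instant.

2021-04-15 04:28 DHX

Query: 2021-04-14 21:28 UTC
Rule 3/4 (DHX, +07:00): 2021-03-20 14:56 UTC ≤ query < 2021-07-21 03:33 UTC
21·60 + 28 + 420 = 1708 min
1708 = 1·1440 + 268; 268 = 4·60 + 28 → 04:28, 2021-04-14 + 1 day = 2021-04-15
→ 2021-04-15 04:28 DHX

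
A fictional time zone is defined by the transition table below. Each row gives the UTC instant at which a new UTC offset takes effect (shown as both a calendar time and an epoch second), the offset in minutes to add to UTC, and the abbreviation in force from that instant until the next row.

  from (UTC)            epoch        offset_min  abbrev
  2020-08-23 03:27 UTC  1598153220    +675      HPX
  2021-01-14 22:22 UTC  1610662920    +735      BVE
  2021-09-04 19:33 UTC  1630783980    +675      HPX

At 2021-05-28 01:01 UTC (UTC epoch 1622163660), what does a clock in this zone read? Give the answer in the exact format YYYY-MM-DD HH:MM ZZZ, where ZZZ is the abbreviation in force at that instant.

2021-05-28 13:16 BVE

Query: 2021-05-28 01:01 UTC
Rule 2/3 (BVE, +12:15): 2021-01-14 22:22 UTC ≤ query < 2021-09-04 19:33 UTC
1·60 + 1 + 735 = 796 min
796 = 0·1440 + 796; 796 = 13·60 + 16 → 13:16, same day
→ 2021-05-28 13:16 BVE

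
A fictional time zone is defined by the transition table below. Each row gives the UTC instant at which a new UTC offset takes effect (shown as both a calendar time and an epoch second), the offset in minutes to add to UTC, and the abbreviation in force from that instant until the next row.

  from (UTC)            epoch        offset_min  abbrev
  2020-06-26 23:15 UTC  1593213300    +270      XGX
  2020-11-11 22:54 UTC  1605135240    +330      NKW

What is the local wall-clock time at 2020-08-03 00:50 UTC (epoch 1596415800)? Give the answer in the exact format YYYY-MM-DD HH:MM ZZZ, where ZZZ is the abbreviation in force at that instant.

Query: 2020-08-03 00:50 UTC
Rule 1/2 (XGX, +04:30): 2020-06-26 23:15 UTC ≤ query < 2020-11-11 22:54 UTC
0·60 + 50 + 270 = 320 min
320 = 0·1440 + 320; 320 = 5·60 + 20 → 05:20, same day
→ 2020-08-03 05:20 XGX

2020-08-03 05:20 XGX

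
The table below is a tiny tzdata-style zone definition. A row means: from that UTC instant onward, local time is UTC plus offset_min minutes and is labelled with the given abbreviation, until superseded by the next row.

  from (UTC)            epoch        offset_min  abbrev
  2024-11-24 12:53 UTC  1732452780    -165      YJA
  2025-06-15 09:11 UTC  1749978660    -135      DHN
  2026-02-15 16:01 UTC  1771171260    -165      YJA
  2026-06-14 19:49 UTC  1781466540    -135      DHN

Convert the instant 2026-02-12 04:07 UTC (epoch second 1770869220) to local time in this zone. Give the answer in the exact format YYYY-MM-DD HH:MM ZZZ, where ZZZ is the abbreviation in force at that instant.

2026-02-12 01:52 DHN

Query: 2026-02-12 04:07 UTC
Rule 2/4 (DHN, -02:15): 2025-06-15 09:11 UTC ≤ query < 2026-02-15 16:01 UTC
4·60 + 7 - 135 = 112 min
112 = 0·1440 + 112; 112 = 1·60 + 52 → 01:52, same day
→ 2026-02-12 01:52 DHN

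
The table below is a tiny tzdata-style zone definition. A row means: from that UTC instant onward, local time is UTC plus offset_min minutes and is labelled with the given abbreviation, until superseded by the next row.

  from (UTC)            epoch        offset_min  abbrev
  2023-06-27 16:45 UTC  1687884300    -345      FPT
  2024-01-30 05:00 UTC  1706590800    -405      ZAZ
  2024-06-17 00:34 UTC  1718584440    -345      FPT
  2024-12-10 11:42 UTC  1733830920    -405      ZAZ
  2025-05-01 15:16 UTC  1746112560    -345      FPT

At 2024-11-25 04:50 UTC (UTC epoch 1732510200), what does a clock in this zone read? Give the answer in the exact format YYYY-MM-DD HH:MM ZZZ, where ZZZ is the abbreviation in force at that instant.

Query: 2024-11-25 04:50 UTC
Rule 3/5 (FPT, -05:45): 2024-06-17 00:34 UTC ≤ query < 2024-12-10 11:42 UTC
4·60 + 50 - 345 = -55 min
-55 = -1·1440 + 1385; 1385 = 23·60 + 5 → 23:05, 2024-11-25 - 1 day = 2024-11-24
→ 2024-11-24 23:05 FPT

2024-11-24 23:05 FPT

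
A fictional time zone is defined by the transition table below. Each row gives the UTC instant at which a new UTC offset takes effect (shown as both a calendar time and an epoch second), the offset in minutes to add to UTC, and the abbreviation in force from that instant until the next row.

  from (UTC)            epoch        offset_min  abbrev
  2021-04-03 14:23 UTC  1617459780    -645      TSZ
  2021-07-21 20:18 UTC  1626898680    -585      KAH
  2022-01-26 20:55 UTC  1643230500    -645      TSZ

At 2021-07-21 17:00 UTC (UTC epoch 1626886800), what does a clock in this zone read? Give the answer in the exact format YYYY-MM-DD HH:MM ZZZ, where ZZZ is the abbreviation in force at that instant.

Query: 2021-07-21 17:00 UTC
Rule 1/3 (TSZ, -10:45): 2021-04-03 14:23 UTC ≤ query < 2021-07-21 20:18 UTC
17·60 + 0 - 645 = 375 min
375 = 0·1440 + 375; 375 = 6·60 + 15 → 06:15, same day
→ 2021-07-21 06:15 TSZ

2021-07-21 06:15 TSZ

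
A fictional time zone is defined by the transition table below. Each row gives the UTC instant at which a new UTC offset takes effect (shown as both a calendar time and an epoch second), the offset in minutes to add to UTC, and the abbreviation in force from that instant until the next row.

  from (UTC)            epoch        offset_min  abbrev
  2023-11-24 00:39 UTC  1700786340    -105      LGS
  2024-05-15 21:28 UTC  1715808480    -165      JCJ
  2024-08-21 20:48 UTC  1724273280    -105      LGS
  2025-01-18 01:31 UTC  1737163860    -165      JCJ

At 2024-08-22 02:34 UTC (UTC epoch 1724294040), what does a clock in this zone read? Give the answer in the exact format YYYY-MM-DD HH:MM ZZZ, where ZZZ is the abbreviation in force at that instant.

Query: 2024-08-22 02:34 UTC
Rule 3/4 (LGS, -01:45): 2024-08-21 20:48 UTC ≤ query < 2025-01-18 01:31 UTC
2·60 + 34 - 105 = 49 min
49 = 0·1440 + 49; 49 = 0·60 + 49 → 00:49, same day
→ 2024-08-22 00:49 LGS

2024-08-22 00:49 LGS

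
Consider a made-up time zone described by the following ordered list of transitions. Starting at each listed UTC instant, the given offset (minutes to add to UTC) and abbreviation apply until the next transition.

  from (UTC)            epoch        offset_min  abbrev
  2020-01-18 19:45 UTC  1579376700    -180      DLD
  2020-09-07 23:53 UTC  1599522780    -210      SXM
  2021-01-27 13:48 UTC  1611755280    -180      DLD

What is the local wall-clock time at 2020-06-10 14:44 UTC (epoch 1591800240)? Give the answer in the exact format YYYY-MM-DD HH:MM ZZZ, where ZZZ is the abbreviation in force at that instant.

2020-06-10 11:44 DLD

Query: 2020-06-10 14:44 UTC
Rule 1/3 (DLD, -03:00): 2020-01-18 19:45 UTC ≤ query < 2020-09-07 23:53 UTC
14·60 + 44 - 180 = 704 min
704 = 0·1440 + 704; 704 = 11·60 + 44 → 11:44, same day
→ 2020-06-10 11:44 DLD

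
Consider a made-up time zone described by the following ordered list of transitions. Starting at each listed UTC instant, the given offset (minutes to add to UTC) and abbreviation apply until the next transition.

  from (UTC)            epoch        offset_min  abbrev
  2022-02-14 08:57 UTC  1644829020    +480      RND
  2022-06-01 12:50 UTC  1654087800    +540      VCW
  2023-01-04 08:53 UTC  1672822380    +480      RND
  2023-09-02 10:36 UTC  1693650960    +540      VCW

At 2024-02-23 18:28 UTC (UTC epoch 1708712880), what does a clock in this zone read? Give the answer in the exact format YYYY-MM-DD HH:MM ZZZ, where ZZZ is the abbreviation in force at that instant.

2024-02-24 03:28 VCW

Query: 2024-02-23 18:28 UTC
Rule 4/4 (VCW, +09:00): 2023-09-02 10:36 UTC ≤ query < +∞
18·60 + 28 + 540 = 1648 min
1648 = 1·1440 + 208; 208 = 3·60 + 28 → 03:28, 2024-02-23 + 1 day = 2024-02-24
→ 2024-02-24 03:28 VCW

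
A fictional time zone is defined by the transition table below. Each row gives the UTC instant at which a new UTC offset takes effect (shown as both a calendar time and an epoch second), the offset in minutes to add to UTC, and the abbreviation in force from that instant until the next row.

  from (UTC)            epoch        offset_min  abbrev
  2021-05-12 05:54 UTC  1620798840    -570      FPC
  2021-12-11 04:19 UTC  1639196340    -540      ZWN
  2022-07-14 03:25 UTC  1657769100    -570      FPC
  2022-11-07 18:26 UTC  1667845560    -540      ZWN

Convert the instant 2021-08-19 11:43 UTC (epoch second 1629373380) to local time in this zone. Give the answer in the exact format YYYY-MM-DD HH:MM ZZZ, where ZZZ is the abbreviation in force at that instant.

Query: 2021-08-19 11:43 UTC
Rule 1/4 (FPC, -09:30): 2021-05-12 05:54 UTC ≤ query < 2021-12-11 04:19 UTC
11·60 + 43 - 570 = 133 min
133 = 0·1440 + 133; 133 = 2·60 + 13 → 02:13, same day
→ 2021-08-19 02:13 FPC

2021-08-19 02:13 FPC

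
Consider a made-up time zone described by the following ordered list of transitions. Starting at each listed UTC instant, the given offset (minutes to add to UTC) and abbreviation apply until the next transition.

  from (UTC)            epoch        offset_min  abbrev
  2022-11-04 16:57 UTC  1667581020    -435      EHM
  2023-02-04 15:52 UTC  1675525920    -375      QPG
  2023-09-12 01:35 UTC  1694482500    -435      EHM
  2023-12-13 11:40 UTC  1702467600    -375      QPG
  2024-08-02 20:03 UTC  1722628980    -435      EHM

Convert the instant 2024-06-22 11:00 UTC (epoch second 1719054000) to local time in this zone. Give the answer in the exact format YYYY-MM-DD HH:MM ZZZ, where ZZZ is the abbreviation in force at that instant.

2024-06-22 04:45 QPG

Query: 2024-06-22 11:00 UTC
Rule 4/5 (QPG, -06:15): 2023-12-13 11:40 UTC ≤ query < 2024-08-02 20:03 UTC
11·60 + 0 - 375 = 285 min
285 = 0·1440 + 285; 285 = 4·60 + 45 → 04:45, same day
→ 2024-06-22 04:45 QPG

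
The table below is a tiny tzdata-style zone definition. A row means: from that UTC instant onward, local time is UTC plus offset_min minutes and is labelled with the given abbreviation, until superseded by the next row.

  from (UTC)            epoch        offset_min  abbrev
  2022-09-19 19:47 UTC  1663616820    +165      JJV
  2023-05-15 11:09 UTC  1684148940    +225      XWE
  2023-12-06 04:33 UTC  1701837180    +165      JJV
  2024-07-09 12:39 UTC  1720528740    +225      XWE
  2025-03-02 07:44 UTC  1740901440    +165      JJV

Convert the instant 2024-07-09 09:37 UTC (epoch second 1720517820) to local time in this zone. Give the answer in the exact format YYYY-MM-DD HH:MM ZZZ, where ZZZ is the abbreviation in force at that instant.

2024-07-09 12:22 JJV

Query: 2024-07-09 09:37 UTC
Rule 3/5 (JJV, +02:45): 2023-12-06 04:33 UTC ≤ query < 2024-07-09 12:39 UTC
9·60 + 37 + 165 = 742 min
742 = 0·1440 + 742; 742 = 12·60 + 22 → 12:22, same day
→ 2024-07-09 12:22 JJV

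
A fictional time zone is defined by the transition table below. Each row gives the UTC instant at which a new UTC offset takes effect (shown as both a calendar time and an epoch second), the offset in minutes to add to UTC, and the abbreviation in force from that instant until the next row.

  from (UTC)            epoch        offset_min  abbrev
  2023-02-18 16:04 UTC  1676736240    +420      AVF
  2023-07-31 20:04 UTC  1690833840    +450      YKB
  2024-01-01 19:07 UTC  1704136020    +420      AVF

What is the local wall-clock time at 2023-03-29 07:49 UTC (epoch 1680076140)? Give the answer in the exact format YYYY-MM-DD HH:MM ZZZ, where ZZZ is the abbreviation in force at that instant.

Query: 2023-03-29 07:49 UTC
Rule 1/3 (AVF, +07:00): 2023-02-18 16:04 UTC ≤ query < 2023-07-31 20:04 UTC
7·60 + 49 + 420 = 889 min
889 = 0·1440 + 889; 889 = 14·60 + 49 → 14:49, same day
→ 2023-03-29 14:49 AVF

2023-03-29 14:49 AVF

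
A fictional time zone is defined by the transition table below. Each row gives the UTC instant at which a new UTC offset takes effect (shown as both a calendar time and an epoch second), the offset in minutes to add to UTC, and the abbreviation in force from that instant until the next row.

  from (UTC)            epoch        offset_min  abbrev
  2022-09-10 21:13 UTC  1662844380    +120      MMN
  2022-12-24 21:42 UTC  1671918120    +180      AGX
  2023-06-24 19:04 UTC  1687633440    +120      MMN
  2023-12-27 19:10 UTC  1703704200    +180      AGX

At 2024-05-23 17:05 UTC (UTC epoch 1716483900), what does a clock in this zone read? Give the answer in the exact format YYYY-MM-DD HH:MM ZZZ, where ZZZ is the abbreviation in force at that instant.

Query: 2024-05-23 17:05 UTC
Rule 4/4 (AGX, +03:00): 2023-12-27 19:10 UTC ≤ query < +∞
17·60 + 5 + 180 = 1205 min
1205 = 0·1440 + 1205; 1205 = 20·60 + 5 → 20:05, same day
→ 2024-05-23 20:05 AGX

2024-05-23 20:05 AGX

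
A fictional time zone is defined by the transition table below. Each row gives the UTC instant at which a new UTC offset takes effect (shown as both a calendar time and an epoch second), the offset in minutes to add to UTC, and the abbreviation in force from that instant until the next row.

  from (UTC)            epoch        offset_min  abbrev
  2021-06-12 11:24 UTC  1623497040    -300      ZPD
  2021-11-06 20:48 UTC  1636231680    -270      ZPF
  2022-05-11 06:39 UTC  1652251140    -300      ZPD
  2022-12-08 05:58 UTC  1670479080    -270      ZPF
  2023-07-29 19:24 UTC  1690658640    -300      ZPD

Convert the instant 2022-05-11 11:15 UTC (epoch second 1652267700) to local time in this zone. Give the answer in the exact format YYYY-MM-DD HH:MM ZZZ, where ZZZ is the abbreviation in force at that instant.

2022-05-11 06:15 ZPD

Query: 2022-05-11 11:15 UTC
Rule 3/5 (ZPD, -05:00): 2022-05-11 06:39 UTC ≤ query < 2022-12-08 05:58 UTC
11·60 + 15 - 300 = 375 min
375 = 0·1440 + 375; 375 = 6·60 + 15 → 06:15, same day
→ 2022-05-11 06:15 ZPD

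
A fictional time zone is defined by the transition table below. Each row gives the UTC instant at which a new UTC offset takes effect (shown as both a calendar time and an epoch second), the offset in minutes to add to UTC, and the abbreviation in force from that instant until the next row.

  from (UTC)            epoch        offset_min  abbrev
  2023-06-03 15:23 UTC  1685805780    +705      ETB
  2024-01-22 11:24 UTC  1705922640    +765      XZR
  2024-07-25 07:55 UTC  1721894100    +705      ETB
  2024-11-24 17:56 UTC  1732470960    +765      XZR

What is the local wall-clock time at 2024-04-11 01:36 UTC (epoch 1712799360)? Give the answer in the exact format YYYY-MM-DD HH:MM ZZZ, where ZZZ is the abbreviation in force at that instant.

Query: 2024-04-11 01:36 UTC
Rule 2/4 (XZR, +12:45): 2024-01-22 11:24 UTC ≤ query < 2024-07-25 07:55 UTC
1·60 + 36 + 765 = 861 min
861 = 0·1440 + 861; 861 = 14·60 + 21 → 14:21, same day
→ 2024-04-11 14:21 XZR

2024-04-11 14:21 XZR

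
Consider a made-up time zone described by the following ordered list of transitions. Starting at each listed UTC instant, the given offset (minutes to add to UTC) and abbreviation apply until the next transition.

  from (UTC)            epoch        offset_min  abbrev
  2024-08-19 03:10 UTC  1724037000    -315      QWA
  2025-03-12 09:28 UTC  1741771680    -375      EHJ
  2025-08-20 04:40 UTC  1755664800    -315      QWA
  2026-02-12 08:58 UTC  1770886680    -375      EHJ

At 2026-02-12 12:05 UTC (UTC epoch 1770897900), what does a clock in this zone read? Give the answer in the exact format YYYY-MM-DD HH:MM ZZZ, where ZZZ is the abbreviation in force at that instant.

2026-02-12 05:50 EHJ

Query: 2026-02-12 12:05 UTC
Rule 4/4 (EHJ, -06:15): 2026-02-12 08:58 UTC ≤ query < +∞
12·60 + 5 - 375 = 350 min
350 = 0·1440 + 350; 350 = 5·60 + 50 → 05:50, same day
→ 2026-02-12 05:50 EHJ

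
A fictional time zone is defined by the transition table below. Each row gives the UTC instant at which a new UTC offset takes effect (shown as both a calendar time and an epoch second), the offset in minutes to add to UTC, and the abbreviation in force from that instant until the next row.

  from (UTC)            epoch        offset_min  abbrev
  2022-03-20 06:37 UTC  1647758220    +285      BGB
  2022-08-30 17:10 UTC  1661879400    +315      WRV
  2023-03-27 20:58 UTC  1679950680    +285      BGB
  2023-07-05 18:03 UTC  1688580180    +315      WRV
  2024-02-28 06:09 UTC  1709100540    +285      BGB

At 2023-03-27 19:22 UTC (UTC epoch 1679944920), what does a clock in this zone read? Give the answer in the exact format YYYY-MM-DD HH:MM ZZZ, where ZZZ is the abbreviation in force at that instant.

2023-03-28 00:37 WRV

Query: 2023-03-27 19:22 UTC
Rule 2/5 (WRV, +05:15): 2022-08-30 17:10 UTC ≤ query < 2023-03-27 20:58 UTC
19·60 + 22 + 315 = 1477 min
1477 = 1·1440 + 37; 37 = 0·60 + 37 → 00:37, 2023-03-27 + 1 day = 2023-03-28
→ 2023-03-28 00:37 WRV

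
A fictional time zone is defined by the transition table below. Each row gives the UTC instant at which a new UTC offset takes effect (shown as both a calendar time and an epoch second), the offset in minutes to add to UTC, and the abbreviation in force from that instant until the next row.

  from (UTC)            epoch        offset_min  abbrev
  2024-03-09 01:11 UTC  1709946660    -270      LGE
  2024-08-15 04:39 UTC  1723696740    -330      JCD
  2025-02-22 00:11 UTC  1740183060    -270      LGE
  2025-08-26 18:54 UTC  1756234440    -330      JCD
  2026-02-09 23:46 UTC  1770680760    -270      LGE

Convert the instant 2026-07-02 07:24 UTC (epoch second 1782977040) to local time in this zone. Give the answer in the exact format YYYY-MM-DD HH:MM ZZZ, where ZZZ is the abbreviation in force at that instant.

2026-07-02 02:54 LGE

Query: 2026-07-02 07:24 UTC
Rule 5/5 (LGE, -04:30): 2026-02-09 23:46 UTC ≤ query < +∞
7·60 + 24 - 270 = 174 min
174 = 0·1440 + 174; 174 = 2·60 + 54 → 02:54, same day
→ 2026-07-02 02:54 LGE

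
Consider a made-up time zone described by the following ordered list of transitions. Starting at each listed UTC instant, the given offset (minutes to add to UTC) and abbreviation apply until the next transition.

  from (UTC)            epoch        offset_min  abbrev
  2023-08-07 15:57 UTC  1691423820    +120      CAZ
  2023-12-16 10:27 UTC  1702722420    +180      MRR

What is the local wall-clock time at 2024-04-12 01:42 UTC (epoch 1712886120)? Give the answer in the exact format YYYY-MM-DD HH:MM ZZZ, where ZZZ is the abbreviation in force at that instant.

Query: 2024-04-12 01:42 UTC
Rule 2/2 (MRR, +03:00): 2023-12-16 10:27 UTC ≤ query < +∞
1·60 + 42 + 180 = 282 min
282 = 0·1440 + 282; 282 = 4·60 + 42 → 04:42, same day
→ 2024-04-12 04:42 MRR

2024-04-12 04:42 MRR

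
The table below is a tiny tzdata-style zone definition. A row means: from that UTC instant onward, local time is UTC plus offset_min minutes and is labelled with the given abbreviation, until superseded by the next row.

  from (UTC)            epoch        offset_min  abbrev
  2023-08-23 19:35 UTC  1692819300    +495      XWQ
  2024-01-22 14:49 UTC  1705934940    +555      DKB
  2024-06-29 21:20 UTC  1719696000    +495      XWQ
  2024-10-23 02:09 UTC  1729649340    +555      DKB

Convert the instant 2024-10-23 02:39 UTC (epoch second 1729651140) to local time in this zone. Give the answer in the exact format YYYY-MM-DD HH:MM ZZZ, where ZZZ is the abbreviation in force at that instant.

Query: 2024-10-23 02:39 UTC
Rule 4/4 (DKB, +09:15): 2024-10-23 02:09 UTC ≤ query < +∞
2·60 + 39 + 555 = 714 min
714 = 0·1440 + 714; 714 = 11·60 + 54 → 11:54, same day
→ 2024-10-23 11:54 DKB

2024-10-23 11:54 DKB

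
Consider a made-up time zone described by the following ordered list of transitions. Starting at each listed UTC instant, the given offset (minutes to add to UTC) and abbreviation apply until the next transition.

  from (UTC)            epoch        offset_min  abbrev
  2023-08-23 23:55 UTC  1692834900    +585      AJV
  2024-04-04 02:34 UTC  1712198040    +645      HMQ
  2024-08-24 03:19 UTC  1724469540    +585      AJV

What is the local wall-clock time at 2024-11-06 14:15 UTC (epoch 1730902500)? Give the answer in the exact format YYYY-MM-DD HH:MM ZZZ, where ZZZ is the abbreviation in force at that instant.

Query: 2024-11-06 14:15 UTC
Rule 3/3 (AJV, +09:45): 2024-08-24 03:19 UTC ≤ query < +∞
14·60 + 15 + 585 = 1440 min
1440 = 1·1440 + 0; 0 = 0·60 + 0 → 00:00, 2024-11-06 + 1 day = 2024-11-07
→ 2024-11-07 00:00 AJV

2024-11-07 00:00 AJV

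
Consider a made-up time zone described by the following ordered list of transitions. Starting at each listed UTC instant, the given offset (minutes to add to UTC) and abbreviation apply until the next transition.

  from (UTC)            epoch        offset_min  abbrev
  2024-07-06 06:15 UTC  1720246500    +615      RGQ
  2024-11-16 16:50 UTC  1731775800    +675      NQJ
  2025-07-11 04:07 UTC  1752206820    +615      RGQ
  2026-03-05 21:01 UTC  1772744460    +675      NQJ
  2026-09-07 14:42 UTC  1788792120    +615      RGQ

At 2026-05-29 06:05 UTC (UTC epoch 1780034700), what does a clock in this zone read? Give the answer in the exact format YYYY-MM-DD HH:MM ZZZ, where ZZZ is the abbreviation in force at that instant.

Query: 2026-05-29 06:05 UTC
Rule 4/5 (NQJ, +11:15): 2026-03-05 21:01 UTC ≤ query < 2026-09-07 14:42 UTC
6·60 + 5 + 675 = 1040 min
1040 = 0·1440 + 1040; 1040 = 17·60 + 20 → 17:20, same day
→ 2026-05-29 17:20 NQJ

2026-05-29 17:20 NQJ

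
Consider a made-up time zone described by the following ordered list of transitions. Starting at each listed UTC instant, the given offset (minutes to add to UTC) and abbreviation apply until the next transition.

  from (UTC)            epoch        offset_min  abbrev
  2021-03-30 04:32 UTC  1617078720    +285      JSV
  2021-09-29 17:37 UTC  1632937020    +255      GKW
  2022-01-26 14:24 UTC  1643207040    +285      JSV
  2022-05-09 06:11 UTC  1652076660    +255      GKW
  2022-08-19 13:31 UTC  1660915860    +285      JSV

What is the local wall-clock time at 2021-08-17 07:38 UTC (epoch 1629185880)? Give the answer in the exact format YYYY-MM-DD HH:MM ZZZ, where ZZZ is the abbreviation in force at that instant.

Query: 2021-08-17 07:38 UTC
Rule 1/5 (JSV, +04:45): 2021-03-30 04:32 UTC ≤ query < 2021-09-29 17:37 UTC
7·60 + 38 + 285 = 743 min
743 = 0·1440 + 743; 743 = 12·60 + 23 → 12:23, same day
→ 2021-08-17 12:23 JSV

2021-08-17 12:23 JSV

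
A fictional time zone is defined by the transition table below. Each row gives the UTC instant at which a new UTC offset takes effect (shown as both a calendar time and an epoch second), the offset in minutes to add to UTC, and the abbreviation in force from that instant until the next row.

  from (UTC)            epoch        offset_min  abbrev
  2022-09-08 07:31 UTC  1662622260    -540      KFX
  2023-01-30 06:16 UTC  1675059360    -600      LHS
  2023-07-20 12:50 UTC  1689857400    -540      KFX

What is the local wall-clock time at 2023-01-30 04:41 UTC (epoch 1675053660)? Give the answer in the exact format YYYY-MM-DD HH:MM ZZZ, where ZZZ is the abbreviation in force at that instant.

2023-01-29 19:41 KFX

Query: 2023-01-30 04:41 UTC
Rule 1/3 (KFX, -09:00): 2022-09-08 07:31 UTC ≤ query < 2023-01-30 06:16 UTC
4·60 + 41 - 540 = -259 min
-259 = -1·1440 + 1181; 1181 = 19·60 + 41 → 19:41, 2023-01-30 - 1 day = 2023-01-29
→ 2023-01-29 19:41 KFX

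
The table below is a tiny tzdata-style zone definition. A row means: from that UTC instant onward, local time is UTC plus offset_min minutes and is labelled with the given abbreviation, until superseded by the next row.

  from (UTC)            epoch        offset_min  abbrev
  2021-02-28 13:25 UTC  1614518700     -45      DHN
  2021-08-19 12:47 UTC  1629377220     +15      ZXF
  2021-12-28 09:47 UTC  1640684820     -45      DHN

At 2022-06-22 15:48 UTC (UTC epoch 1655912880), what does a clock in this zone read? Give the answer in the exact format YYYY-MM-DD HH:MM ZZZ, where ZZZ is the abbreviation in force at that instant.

Query: 2022-06-22 15:48 UTC
Rule 3/3 (DHN, -00:45): 2021-12-28 09:47 UTC ≤ query < +∞
15·60 + 48 - 45 = 903 min
903 = 0·1440 + 903; 903 = 15·60 + 3 → 15:03, same day
→ 2022-06-22 15:03 DHN

2022-06-22 15:03 DHN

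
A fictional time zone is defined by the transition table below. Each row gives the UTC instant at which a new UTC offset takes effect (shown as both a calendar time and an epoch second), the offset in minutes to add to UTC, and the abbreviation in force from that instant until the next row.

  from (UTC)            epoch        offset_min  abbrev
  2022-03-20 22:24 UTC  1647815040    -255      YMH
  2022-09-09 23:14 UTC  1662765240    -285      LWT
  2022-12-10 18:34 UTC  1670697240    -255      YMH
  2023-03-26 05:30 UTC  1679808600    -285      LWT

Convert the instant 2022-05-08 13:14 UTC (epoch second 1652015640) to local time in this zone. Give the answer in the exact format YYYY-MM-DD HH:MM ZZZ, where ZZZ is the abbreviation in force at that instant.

2022-05-08 08:59 YMH

Query: 2022-05-08 13:14 UTC
Rule 1/4 (YMH, -04:15): 2022-03-20 22:24 UTC ≤ query < 2022-09-09 23:14 UTC
13·60 + 14 - 255 = 539 min
539 = 0·1440 + 539; 539 = 8·60 + 59 → 08:59, same day
→ 2022-05-08 08:59 YMH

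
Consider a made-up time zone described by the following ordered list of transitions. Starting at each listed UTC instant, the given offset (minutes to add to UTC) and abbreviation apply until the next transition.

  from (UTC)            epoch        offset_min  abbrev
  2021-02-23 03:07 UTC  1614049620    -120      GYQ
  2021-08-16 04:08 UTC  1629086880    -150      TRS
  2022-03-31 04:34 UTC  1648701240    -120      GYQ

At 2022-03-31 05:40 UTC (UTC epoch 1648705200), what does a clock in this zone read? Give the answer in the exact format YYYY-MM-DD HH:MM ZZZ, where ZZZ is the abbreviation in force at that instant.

2022-03-31 03:40 GYQ

Query: 2022-03-31 05:40 UTC
Rule 3/3 (GYQ, -02:00): 2022-03-31 04:34 UTC ≤ query < +∞
5·60 + 40 - 120 = 220 min
220 = 0·1440 + 220; 220 = 3·60 + 40 → 03:40, same day
→ 2022-03-31 03:40 GYQ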